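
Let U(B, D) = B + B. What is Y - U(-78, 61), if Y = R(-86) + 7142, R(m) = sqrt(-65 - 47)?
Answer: 7298 + 4*I*sqrt(7) ≈ 7298.0 + 10.583*I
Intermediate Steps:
R(m) = 4*I*sqrt(7) (R(m) = sqrt(-112) = 4*I*sqrt(7))
U(B, D) = 2*B
Y = 7142 + 4*I*sqrt(7) (Y = 4*I*sqrt(7) + 7142 = 7142 + 4*I*sqrt(7) ≈ 7142.0 + 10.583*I)
Y - U(-78, 61) = (7142 + 4*I*sqrt(7)) - 2*(-78) = (7142 + 4*I*sqrt(7)) - 1*(-156) = (7142 + 4*I*sqrt(7)) + 156 = 7298 + 4*I*sqrt(7)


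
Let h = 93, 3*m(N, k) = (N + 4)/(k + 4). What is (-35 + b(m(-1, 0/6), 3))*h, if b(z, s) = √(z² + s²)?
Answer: -3255 + 93*√145/4 ≈ -2975.0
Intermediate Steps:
m(N, k) = (4 + N)/(3*(4 + k)) (m(N, k) = ((N + 4)/(k + 4))/3 = ((4 + N)/(4 + k))/3 = (4 + N)/(3*(4 + k)))
b(z, s) = √(s² + z²)
(-35 + b(m(-1, 0/6), 3))*h = (-35 + √(3² + ((4 - 1)/(3*(4 + 0/6)))²))*93 = (-35 + √(9 + ((⅓)*3/(4 + 0*(⅙)))²))*93 = (-35 + √(9 + ((⅓)*3/(4 + 0))²))*93 = (-35 + √(9 + ((⅓)*3/4)²))*93 = (-35 + √(9 + ((⅓)*(¼)*3)²))*93 = (-35 + √(9 + (¼)²))*93 = (-35 + √(9 + 1/16))*93 = (-35 + √(145/16))*93 = (-35 + √145/4)*93 = -3255 + 93*√145/4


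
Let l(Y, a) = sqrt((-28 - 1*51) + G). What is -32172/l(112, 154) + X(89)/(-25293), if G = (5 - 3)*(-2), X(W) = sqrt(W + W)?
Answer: -sqrt(178)/25293 + 32172*I*sqrt(83)/83 ≈ -0.00052748 + 3531.3*I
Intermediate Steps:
X(W) = sqrt(2)*sqrt(W) (X(W) = sqrt(2*W) = sqrt(2)*sqrt(W))
G = -4 (G = 2*(-2) = -4)
l(Y, a) = I*sqrt(83) (l(Y, a) = sqrt((-28 - 1*51) - 4) = sqrt((-28 - 51) - 4) = sqrt(-79 - 4) = sqrt(-83) = I*sqrt(83))
-32172/l(112, 154) + X(89)/(-25293) = -32172*(-I*sqrt(83)/83) + (sqrt(2)*sqrt(89))/(-25293) = -(-32172)*I*sqrt(83)/83 + sqrt(178)*(-1/25293) = 32172*I*sqrt(83)/83 - sqrt(178)/25293 = -sqrt(178)/25293 + 32172*I*sqrt(83)/83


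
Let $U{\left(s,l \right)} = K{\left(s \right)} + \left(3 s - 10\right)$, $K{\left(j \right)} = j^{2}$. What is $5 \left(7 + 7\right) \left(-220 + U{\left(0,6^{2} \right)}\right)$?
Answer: $-16100$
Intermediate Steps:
$U{\left(s,l \right)} = -10 + s^{2} + 3 s$ ($U{\left(s,l \right)} = s^{2} + \left(3 s - 10\right) = s^{2} + \left(-10 + 3 s\right) = -10 + s^{2} + 3 s$)
$5 \left(7 + 7\right) \left(-220 + U{\left(0,6^{2} \right)}\right) = 5 \left(7 + 7\right) \left(-220 + \left(-10 + 0^{2} + 3 \cdot 0\right)\right) = 5 \cdot 14 \left(-220 + \left(-10 + 0 + 0\right)\right) = 70 \left(-220 - 10\right) = 70 \left(-230\right) = -16100$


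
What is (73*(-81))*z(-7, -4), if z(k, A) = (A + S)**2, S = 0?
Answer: -94608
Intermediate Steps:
z(k, A) = A**2 (z(k, A) = (A + 0)**2 = A**2)
(73*(-81))*z(-7, -4) = (73*(-81))*(-4)**2 = -5913*16 = -94608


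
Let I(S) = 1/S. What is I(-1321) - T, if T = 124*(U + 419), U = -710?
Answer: 47666963/1321 ≈ 36084.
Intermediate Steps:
T = -36084 (T = 124*(-710 + 419) = 124*(-291) = -36084)
I(-1321) - T = 1/(-1321) - 1*(-36084) = -1/1321 + 36084 = 47666963/1321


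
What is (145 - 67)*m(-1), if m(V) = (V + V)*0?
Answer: 0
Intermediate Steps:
m(V) = 0 (m(V) = (2*V)*0 = 0)
(145 - 67)*m(-1) = (145 - 67)*0 = 78*0 = 0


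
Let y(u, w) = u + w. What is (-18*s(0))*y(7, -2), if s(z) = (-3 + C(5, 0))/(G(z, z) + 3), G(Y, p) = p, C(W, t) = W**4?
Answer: -18660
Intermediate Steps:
s(z) = 622/(3 + z) (s(z) = (-3 + 5**4)/(z + 3) = (-3 + 625)/(3 + z) = 622/(3 + z))
(-18*s(0))*y(7, -2) = (-11196/(3 + 0))*(7 - 2) = -11196/3*5 = -18*622/3*5 = -3732*5 = -18660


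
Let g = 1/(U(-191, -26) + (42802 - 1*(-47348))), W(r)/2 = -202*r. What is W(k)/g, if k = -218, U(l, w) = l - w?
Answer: 7925158920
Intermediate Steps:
W(r) = -404*r (W(r) = 2*(-202*r) = -404*r)
g = 1/89985 (g = 1/((-191 - 1*(-26)) + (42802 - 1*(-47348))) = 1/((-191 + 26) + (42802 + 47348)) = 1/(-165 + 90150) = 1/89985 ≈ 1.1113e-5)
W(k)/g = (-404*(-218))/(1/89985) = 88072*89985 = 7925158920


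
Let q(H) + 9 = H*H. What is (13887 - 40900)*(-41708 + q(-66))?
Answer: 1009232693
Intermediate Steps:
q(H) = -9 + H² (q(H) = -9 + H*H = -9 + H²)
(13887 - 40900)*(-41708 + q(-66)) = (13887 - 40900)*(-41708 + (-9 + (-66)²)) = -27013*(-41708 + (-9 + 4356)) = -27013*(-41708 + 4347) = -27013*(-37361) = 1009232693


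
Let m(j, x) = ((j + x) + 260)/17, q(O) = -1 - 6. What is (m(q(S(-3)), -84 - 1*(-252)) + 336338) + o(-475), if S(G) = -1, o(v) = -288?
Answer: 5713271/17 ≈ 3.3608e+5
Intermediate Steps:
q(O) = -7
m(j, x) = 260/17 + j/17 + x/17 (m(j, x) = (260 + j + x)*(1/17) = 260/17 + j/17 + x/17)
(m(q(S(-3)), -84 - 1*(-252)) + 336338) + o(-475) = ((260/17 + (1/17)*(-7) + (-84 - 1*(-252))/17) + 336338) - 288 = ((260/17 - 7/17 + (-84 + 252)/17) + 336338) - 288 = ((260/17 - 7/17 + (1/17)*168) + 336338) - 288 = ((260/17 - 7/17 + 168/17) + 336338) - 288 = (421/17 + 336338) - 288 = 5718167/17 - 288 = 5713271/17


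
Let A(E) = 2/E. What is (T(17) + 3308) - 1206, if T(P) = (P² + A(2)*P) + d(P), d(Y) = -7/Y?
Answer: 40929/17 ≈ 2407.6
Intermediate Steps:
T(P) = P + P² - 7/P (T(P) = (P² + (2/2)*P) - 7/P = (P² + (2*(½))*P) - 7/P = (P² + 1*P) - 7/P = (P² + P) - 7/P = (P + P²) - 7/P = P + P² - 7/P)
(T(17) + 3308) - 1206 = ((17 + 17² - 7/17) + 3308) - 1206 = ((17 + 289 - 7*1/17) + 3308) - 1206 = ((17 + 289 - 7/17) + 3308) - 1206 = (5195/17 + 3308) - 1206 = 61431/17 - 1206 = 40929/17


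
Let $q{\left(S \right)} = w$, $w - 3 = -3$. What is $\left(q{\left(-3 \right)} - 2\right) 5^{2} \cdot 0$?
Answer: $0$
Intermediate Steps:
$w = 0$ ($w = 3 - 3 = 0$)
$q{\left(S \right)} = 0$
$\left(q{\left(-3 \right)} - 2\right) 5^{2} \cdot 0 = \left(0 - 2\right) 5^{2} \cdot 0 = \left(0 - 2\right) 25 \cdot 0 = \left(-2\right) 25 \cdot 0 = \left(-50\right) 0 = 0$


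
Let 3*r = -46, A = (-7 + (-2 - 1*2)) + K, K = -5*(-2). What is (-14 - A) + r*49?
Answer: -2293/3 ≈ -764.33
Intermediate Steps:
K = 10
A = -1 (A = (-7 + (-2 - 1*2)) + 10 = (-7 + (-2 - 2)) + 10 = (-7 - 4) + 10 = -11 + 10 = -1)
r = -46/3 (r = (⅓)*(-46) = -46/3 ≈ -15.333)
(-14 - A) + r*49 = (-14 - 1*(-1)) - 46/3*49 = (-14 + 1) - 2254/3 = -13 - 2254/3 = -2293/3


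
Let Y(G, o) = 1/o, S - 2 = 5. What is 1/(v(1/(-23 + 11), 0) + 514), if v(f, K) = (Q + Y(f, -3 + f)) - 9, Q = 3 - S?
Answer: 37/18525 ≈ 0.0019973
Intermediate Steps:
S = 7 (S = 2 + 5 = 7)
Q = -4 (Q = 3 - 1*7 = 3 - 7 = -4)
v(f, K) = -13 + 1/(-3 + f) (v(f, K) = (-4 + 1/(-3 + f)) - 9 = -13 + 1/(-3 + f))
1/(v(1/(-23 + 11), 0) + 514) = 1/((40 - 13/(-23 + 11))/(-3 + 1/(-23 + 11)) + 514) = 1/((40 - 13/(-12))/(-3 + 1/(-12)) + 514) = 1/((40 - 13*(-1/12))/(-3 - 1/12) + 514) = 1/((40 + 13/12)/(-37/12) + 514) = 1/(-12/37*493/12 + 514) = 1/(-493/37 + 514) = 1/(18525/37) = 37/18525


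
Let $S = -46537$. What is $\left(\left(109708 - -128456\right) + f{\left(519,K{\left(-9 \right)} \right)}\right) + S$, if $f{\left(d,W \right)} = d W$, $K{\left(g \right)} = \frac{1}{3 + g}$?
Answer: $\frac{383081}{2} \approx 1.9154 \cdot 10^{5}$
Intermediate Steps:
$f{\left(d,W \right)} = W d$
$\left(\left(109708 - -128456\right) + f{\left(519,K{\left(-9 \right)} \right)}\right) + S = \left(\left(109708 - -128456\right) + \frac{1}{3 - 9} \cdot 519\right) - 46537 = \left(\left(109708 + 128456\right) + \frac{1}{-6} \cdot 519\right) - 46537 = \left(238164 - \frac{173}{2}\right) - 46537 = \frac{476155}{2} - 46537 = \frac{383081}{2}$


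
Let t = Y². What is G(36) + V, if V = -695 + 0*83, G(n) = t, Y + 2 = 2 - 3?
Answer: -686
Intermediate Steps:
Y = -3 (Y = -2 + (2 - 3) = -2 - 1 = -3)
t = 9 (t = (-3)² = 9)
G(n) = 9
V = -695 (V = -695 + 0 = -695)
G(36) + V = 9 - 695 = -686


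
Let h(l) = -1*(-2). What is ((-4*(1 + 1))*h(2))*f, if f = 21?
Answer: -336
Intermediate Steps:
h(l) = 2
((-4*(1 + 1))*h(2))*f = (-4*(1 + 1)*2)*21 = (-4*2*2)*21 = -8*2*21 = -16*21 = -336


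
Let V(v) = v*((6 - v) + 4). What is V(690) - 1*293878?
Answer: -763078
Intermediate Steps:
V(v) = v*(10 - v)
V(690) - 1*293878 = 690*(10 - 1*690) - 1*293878 = 690*(10 - 690) - 293878 = 690*(-680) - 293878 = -469200 - 293878 = -763078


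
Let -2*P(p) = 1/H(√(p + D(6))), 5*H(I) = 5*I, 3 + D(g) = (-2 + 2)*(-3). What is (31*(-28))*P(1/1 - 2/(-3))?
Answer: -217*I*√3 ≈ -375.85*I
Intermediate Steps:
D(g) = -3 (D(g) = -3 + (-2 + 2)*(-3) = -3 + 0*(-3) = -3 + 0 = -3)
H(I) = I (H(I) = (5*I)/5 = I)
P(p) = -1/(2*√(-3 + p)) (P(p) = -1/(2*√(p - 3)) = -1/(2*√(-3 + p)))
(31*(-28))*P(1/1 - 2/(-3)) = (31*(-28))*(-1/(2*√(-3 + (1/1 - 2/(-3))))) = -(-434)/√(-3 + (1*1 - 2*(-⅓))) = -(-434)/√(-3 + (1 + ⅔)) = -(-434)/√(-3 + 5/3) = -(-434)/√(-4/3) = -(-434)*(-I*√3/2) = -217*I*√3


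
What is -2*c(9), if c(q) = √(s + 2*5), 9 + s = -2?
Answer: -2*I ≈ -2.0*I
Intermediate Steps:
s = -11 (s = -9 - 2 = -11)
c(q) = I (c(q) = √(-11 + 2*5) = √(-11 + 10) = √(-1) = I)
-2*c(9) = -2*I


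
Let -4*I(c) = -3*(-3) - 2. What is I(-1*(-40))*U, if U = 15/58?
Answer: -105/232 ≈ -0.45259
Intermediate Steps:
I(c) = -7/4 (I(c) = -(-3*(-3) - 2)/4 = -(9 - 2)/4 = -1/4*7 = -7/4)
U = 15/58 (U = 15*(1/58) = 15/58 ≈ 0.25862)
I(-1*(-40))*U = -7/4*15/58 = -105/232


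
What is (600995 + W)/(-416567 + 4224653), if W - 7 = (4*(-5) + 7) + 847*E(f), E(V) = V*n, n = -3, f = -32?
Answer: 682301/3808086 ≈ 0.17917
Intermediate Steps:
E(V) = -3*V (E(V) = V*(-3) = -3*V)
W = 81306 (W = 7 + ((4*(-5) + 7) + 847*(-3*(-32))) = 7 + ((-20 + 7) + 847*96) = 7 + (-13 + 81312) = 7 + 81299 = 81306)
(600995 + W)/(-416567 + 4224653) = (600995 + 81306)/(-416567 + 4224653) = 682301/3808086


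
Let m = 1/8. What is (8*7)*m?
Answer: 7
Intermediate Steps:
m = 1/8 ≈ 0.12500
(8*7)*m = (8*7)*(1/8) = 56*(1/8) = 7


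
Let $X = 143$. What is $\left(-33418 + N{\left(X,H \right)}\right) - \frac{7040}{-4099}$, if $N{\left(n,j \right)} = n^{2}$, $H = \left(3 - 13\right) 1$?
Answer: $- \frac{53152891}{4099} \approx -12967.0$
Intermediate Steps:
$H = -10$ ($H = \left(-10\right) 1 = -10$)
$\left(-33418 + N{\left(X,H \right)}\right) - \frac{7040}{-4099} = \left(-33418 + 143^{2}\right) - \frac{7040}{-4099} = \left(-33418 + 20449\right) - - \frac{7040}{4099} = -12969 + \frac{7040}{4099} = - \frac{53152891}{4099}$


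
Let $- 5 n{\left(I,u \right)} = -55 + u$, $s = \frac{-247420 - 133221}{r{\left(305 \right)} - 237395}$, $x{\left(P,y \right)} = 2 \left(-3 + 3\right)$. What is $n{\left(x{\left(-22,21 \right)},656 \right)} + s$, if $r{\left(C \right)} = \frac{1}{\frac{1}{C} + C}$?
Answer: $- \frac{2619076107527}{22083906965} \approx -118.6$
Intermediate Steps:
$x{\left(P,y \right)} = 0$ ($x{\left(P,y \right)} = 2 \cdot 0 = 0$)
$r{\left(C \right)} = \frac{1}{C + \frac{1}{C}}$
$s = \frac{35409509666}{22083906965}$ ($s = \frac{-247420 - 133221}{\frac{305}{1 + 305^{2}} - 237395} = - \frac{380641}{\frac{305}{1 + 93025} - 237395} = - \frac{380641}{\frac{305}{93026} - 237395} = - \frac{380641}{- \frac{22083906965}{93026}} = \left(-380641\right) \left(- \frac{93026}{22083906965}\right) = \frac{35409509666}{22083906965} \approx 1.6034$)
$n{\left(I,u \right)} = 11 - \frac{u}{5}$ ($n{\left(I,u \right)} = - \frac{-55 + u}{5} = 11 - \frac{u}{5}$)
$n{\left(x{\left(-22,21 \right)},656 \right)} + s = \left(11 - \frac{656}{5}\right) + \frac{35409509666}{22083906965} = - \frac{601}{5} + \frac{35409509666}{22083906965} = - \frac{2619076107527}{22083906965}$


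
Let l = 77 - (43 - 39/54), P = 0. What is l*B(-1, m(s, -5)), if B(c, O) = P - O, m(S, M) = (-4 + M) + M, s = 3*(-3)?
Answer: 4375/9 ≈ 486.11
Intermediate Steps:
s = -9
m(S, M) = -4 + 2*M
B(c, O) = -O (B(c, O) = 0 - O = -O)
l = 625/18 (l = 77 - (43 - 39/54) = 77 - (43 - 1*13/18) = 77 - (43 - 13/18) = 77 - 1*761/18 = 77 - 761/18 = 625/18 ≈ 34.722)
l*B(-1, m(s, -5)) = 625*(-(-4 + 2*(-5)))/18 = 625*(-(-4 - 10))/18 = 625*(-1*(-14))/18 = (625/18)*14 = 4375/9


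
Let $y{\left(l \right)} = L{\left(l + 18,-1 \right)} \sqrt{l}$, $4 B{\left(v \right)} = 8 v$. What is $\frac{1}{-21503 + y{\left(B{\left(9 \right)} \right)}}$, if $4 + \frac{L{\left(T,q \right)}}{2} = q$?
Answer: $- \frac{21503}{462377209} + \frac{30 \sqrt{2}}{462377209} \approx -4.6414 \cdot 10^{-5}$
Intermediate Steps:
$B{\left(v \right)} = 2 v$ ($B{\left(v \right)} = \frac{8 v}{4} = 2 v$)
$L{\left(T,q \right)} = -8 + 2 q$
$y{\left(l \right)} = - 10 \sqrt{l}$ ($y{\left(l \right)} = \left(-8 + 2 \left(-1\right)\right) \sqrt{l} = \left(-8 - 2\right) \sqrt{l} = - 10 \sqrt{l}$)
$\frac{1}{-21503 + y{\left(B{\left(9 \right)} \right)}} = \frac{1}{-21503 - 10 \sqrt{2 \cdot 9}} = \frac{1}{-21503 - 10 \sqrt{18}} = \frac{1}{-21503 - 10 \cdot 3 \sqrt{2}} = \frac{1}{-21503 - 30 \sqrt{2}}$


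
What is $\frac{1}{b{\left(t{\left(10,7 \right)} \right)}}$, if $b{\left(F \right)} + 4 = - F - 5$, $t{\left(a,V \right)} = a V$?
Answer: $- \frac{1}{79} \approx -0.012658$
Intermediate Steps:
$t{\left(a,V \right)} = V a$
$b{\left(F \right)} = -9 - F$ ($b{\left(F \right)} = -4 - \left(5 + F\right) = -9 - F$)
$\frac{1}{b{\left(t{\left(10,7 \right)} \right)}} = \frac{1}{-9 - 7 \cdot 10} = \frac{1}{-9 - 70} = \frac{1}{-79} = - \frac{1}{79}$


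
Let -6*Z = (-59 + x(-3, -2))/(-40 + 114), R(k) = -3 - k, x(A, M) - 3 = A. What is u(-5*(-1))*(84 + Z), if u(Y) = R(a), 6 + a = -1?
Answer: 37355/111 ≈ 336.53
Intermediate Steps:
x(A, M) = 3 + A
a = -7 (a = -6 - 1 = -7)
Z = 59/444 (Z = -(-59 + (3 - 3))/(6*(-40 + 114)) = -(-59 + 0)/(6*74) = -(-59)/(6*74) = -⅙*(-59/74) = 59/444 ≈ 0.13288)
u(Y) = 4 (u(Y) = -3 - 1*(-7) = -3 + 7 = 4)
u(-5*(-1))*(84 + Z) = 4*(84 + 59/444) = 4*(37355/444) = 37355/111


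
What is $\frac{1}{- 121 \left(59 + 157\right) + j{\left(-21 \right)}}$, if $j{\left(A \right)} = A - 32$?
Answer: $- \frac{1}{26189} \approx -3.8184 \cdot 10^{-5}$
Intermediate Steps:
$j{\left(A \right)} = -32 + A$ ($j{\left(A \right)} = A - 32 = -32 + A$)
$\frac{1}{- 121 \left(59 + 157\right) + j{\left(-21 \right)}} = \frac{1}{- 121 \left(59 + 157\right) - 53} = \frac{1}{\left(-121\right) 216 - 53} = \frac{1}{-26136 - 53} = \frac{1}{-26189} = - \frac{1}{26189}$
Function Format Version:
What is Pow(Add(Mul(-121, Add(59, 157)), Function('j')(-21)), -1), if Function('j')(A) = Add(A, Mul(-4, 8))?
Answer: Rational(-1, 26189) ≈ -3.8184e-5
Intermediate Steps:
Function('j')(A) = Add(-32, A) (Function('j')(A) = Add(A, -32) = Add(-32, A))
Pow(Add(Mul(-121, Add(59, 157)), Function('j')(-21)), -1) = Pow(Add(Mul(-121, Add(59, 157)), Add(-32, -21)), -1) = Pow(Add(Mul(-121, 216), -53), -1) = Pow(Add(-26136, -53), -1) = Pow(-26189, -1) = Rational(-1, 26189)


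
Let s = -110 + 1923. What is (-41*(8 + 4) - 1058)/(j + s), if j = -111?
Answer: -775/851 ≈ -0.91069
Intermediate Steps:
s = 1813
(-41*(8 + 4) - 1058)/(j + s) = (-41*(8 + 4) - 1058)/(-111 + 1813) = (-41*12 - 1058)/1702 = (-492 - 1058)*(1/1702) = -1550*1/1702 = -775/851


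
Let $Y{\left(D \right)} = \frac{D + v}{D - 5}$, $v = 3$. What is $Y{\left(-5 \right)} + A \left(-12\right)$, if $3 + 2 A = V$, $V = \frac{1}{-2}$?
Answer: $\frac{106}{5} \approx 21.2$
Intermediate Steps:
$Y{\left(D \right)} = \frac{3 + D}{-5 + D}$ ($Y{\left(D \right)} = \frac{D + 3}{D - 5} = \frac{3 + D}{-5 + D}$)
$V = - \frac{1}{2} \approx -0.5$
$A = - \frac{7}{4}$ ($A = - \frac{3}{2} + \frac{1}{2} \left(- \frac{1}{2}\right) = - \frac{3}{2} - \frac{1}{4} = - \frac{7}{4} \approx -1.75$)
$Y{\left(-5 \right)} + A \left(-12\right) = \frac{3 - 5}{-5 - 5} - -21 = \frac{1}{-10} \left(-2\right) + 21 = \left(- \frac{1}{10}\right) \left(-2\right) + 21 = \frac{1}{5} + 21 = \frac{106}{5}$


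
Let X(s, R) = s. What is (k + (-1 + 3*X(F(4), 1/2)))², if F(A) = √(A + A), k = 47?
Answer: 2188 + 552*√2 ≈ 2968.6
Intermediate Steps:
F(A) = √2*√A (F(A) = √(2*A) = √2*√A)
(k + (-1 + 3*X(F(4), 1/2)))² = (47 + (-1 + 3*(√2*√4)))² = (47 + (-1 + 3*(√2*2)))² = (47 + (-1 + 3*(2*√2)))² = (47 + (-1 + 6*√2))² = (46 + 6*√2)²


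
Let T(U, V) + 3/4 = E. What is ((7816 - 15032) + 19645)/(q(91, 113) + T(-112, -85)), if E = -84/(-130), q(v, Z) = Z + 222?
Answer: 3231540/87073 ≈ 37.113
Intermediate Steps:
q(v, Z) = 222 + Z
E = 42/65 (E = -84*(-1/130) = 42/65 ≈ 0.64615)
T(U, V) = -27/260 (T(U, V) = -¾ + 42/65 = -27/260)
((7816 - 15032) + 19645)/(q(91, 113) + T(-112, -85)) = ((7816 - 15032) + 19645)/((222 + 113) - 27/260) = (-7216 + 19645)/(335 - 27/260) = 12429/(87073/260) = 12429*(260/87073) = 3231540/87073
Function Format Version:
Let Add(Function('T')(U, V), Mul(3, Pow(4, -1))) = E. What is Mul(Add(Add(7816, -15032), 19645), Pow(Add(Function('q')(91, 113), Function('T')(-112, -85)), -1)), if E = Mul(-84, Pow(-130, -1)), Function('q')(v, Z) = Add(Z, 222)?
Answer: Rational(3231540, 87073) ≈ 37.113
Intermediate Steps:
Function('q')(v, Z) = Add(222, Z)
E = Rational(42, 65) (E = Mul(-84, Rational(-1, 130)) = Rational(42, 65) ≈ 0.64615)
Function('T')(U, V) = Rational(-27, 260) (Function('T')(U, V) = Add(Rational(-3, 4), Rational(42, 65)) = Rational(-27, 260))
Mul(Add(Add(7816, -15032), 19645), Pow(Add(Function('q')(91, 113), Function('T')(-112, -85)), -1)) = Mul(Add(Add(7816, -15032), 19645), Pow(Add(Add(222, 113), Rational(-27, 260)), -1)) = Mul(Add(-7216, 19645), Pow(Add(335, Rational(-27, 260)), -1)) = Mul(12429, Pow(Rational(87073, 260), -1)) = Mul(12429, Rational(260, 87073)) = Rational(3231540, 87073)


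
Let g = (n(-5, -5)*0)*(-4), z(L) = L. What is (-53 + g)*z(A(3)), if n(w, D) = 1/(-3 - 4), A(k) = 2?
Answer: -106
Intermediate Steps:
n(w, D) = -⅐ (n(w, D) = 1/(-7) = -⅐)
g = 0 (g = -⅐*0*(-4) = 0*(-4) = 0)
(-53 + g)*z(A(3)) = (-53 + 0)*2 = -53*2 = -106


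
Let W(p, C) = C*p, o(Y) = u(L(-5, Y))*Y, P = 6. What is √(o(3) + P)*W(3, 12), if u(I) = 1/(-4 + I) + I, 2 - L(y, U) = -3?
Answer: 72*√6 ≈ 176.36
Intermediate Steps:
L(y, U) = 5 (L(y, U) = 2 - 1*(-3) = 2 + 3 = 5)
u(I) = I + 1/(-4 + I)
o(Y) = 6*Y (o(Y) = ((1 + 5² - 4*5)/(-4 + 5))*Y = ((1 + 25 - 20)/1)*Y = (1*6)*Y = 6*Y)
√(o(3) + P)*W(3, 12) = √(6*3 + 6)*(12*3) = √(18 + 6)*36 = √24*36 = (2*√6)*36 = 72*√6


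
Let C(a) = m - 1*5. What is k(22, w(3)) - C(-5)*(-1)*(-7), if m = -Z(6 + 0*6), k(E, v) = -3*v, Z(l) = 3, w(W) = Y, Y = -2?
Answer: 62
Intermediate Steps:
w(W) = -2
m = -3 (m = -1*3 = -3)
C(a) = -8 (C(a) = -3 - 1*5 = -3 - 5 = -8)
k(22, w(3)) - C(-5)*(-1)*(-7) = -3*(-2) - (-8*(-1))*(-7) = 6 - 8*(-7) = 6 - 1*(-56) = 6 + 56 = 62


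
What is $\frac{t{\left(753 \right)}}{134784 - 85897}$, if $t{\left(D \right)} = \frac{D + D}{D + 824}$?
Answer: $\frac{1506}{77094799} \approx 1.9534 \cdot 10^{-5}$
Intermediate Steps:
$t{\left(D \right)} = \frac{2 D}{824 + D}$
$\frac{t{\left(753 \right)}}{134784 - 85897} = \frac{2 \cdot 753 \frac{1}{824 + 753}}{134784 - 85897} = \frac{2 \cdot 753 \cdot \frac{1}{1577}}{134784 - 85897} = \frac{2 \cdot 753 \cdot \frac{1}{1577}}{48887} = \frac{1506}{1577} \cdot \frac{1}{48887} = \frac{1506}{77094799}$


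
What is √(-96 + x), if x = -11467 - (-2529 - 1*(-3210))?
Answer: 2*I*√3061 ≈ 110.65*I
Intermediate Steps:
x = -12148 (x = -11467 - (-2529 + 3210) = -11467 - 1*681 = -11467 - 681 = -12148)
√(-96 + x) = √(-96 - 12148) = √(-12244) = 2*I*√3061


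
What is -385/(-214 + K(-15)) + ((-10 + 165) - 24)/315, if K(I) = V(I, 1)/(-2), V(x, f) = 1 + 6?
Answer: 19969/9135 ≈ 2.1860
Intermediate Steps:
V(x, f) = 7
K(I) = -7/2 (K(I) = 7/(-2) = 7*(-½) = -7/2)
-385/(-214 + K(-15)) + ((-10 + 165) - 24)/315 = -385/(-214 - 7/2) + ((-10 + 165) - 24)/315 = -385/(-435/2) + (155 - 24)*(1/315) = -385*(-2/435) + 131*(1/315) = 154/87 + 131/315 = 19969/9135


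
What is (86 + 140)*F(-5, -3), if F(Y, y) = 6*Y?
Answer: -6780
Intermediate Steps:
(86 + 140)*F(-5, -3) = (86 + 140)*(6*(-5)) = 226*(-30) = -6780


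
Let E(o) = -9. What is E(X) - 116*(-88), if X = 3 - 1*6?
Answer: 10199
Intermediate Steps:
X = -3 (X = 3 - 6 = -3)
E(X) - 116*(-88) = -9 - 116*(-88) = -9 + 10208 = 10199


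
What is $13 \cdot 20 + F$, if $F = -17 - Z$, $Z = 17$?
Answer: $226$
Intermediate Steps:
$F = -34$ ($F = -17 - 17 = -34$)
$13 \cdot 20 + F = 13 \cdot 20 - 34 = 260 - 34 = 226$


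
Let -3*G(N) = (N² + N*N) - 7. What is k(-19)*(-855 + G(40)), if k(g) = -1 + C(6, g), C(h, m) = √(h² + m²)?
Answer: 5758/3 - 5758*√397/3 ≈ -36323.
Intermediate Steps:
k(g) = -1 + √(36 + g²) (k(g) = -1 + √(6² + g²) = -1 + √(36 + g²))
G(N) = 7/3 - 2*N²/3 (G(N) = -((N² + N*N) - 7)/3 = -((N² + N²) - 7)/3 = -(2*N² - 7)/3 = -(-7 + 2*N²)/3 = 7/3 - 2*N²/3)
k(-19)*(-855 + G(40)) = (-1 + √(36 + (-19)²))*(-855 + (7/3 - ⅔*40²)) = (-1 + √(36 + 361))*(-855 + (7/3 - ⅔*1600)) = (-1 + √397)*(-855 + (7/3 - 3200/3)) = (-1 + √397)*(-855 - 3193/3) = (-1 + √397)*(-5758/3) = 5758/3 - 5758*√397/3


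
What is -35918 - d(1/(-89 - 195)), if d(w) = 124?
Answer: -36042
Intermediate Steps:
-35918 - d(1/(-89 - 195)) = -35918 - 1*124 = -35918 - 124 = -36042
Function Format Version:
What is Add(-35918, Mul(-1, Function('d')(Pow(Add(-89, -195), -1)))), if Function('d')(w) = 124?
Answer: -36042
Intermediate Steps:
Add(-35918, Mul(-1, Function('d')(Pow(Add(-89, -195), -1)))) = Add(-35918, Mul(-1, 124)) = Add(-35918, -124) = -36042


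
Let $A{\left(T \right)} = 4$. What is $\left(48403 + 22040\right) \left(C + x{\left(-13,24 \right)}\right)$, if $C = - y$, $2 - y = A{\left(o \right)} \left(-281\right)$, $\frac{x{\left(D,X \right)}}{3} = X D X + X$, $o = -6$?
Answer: $-1656678474$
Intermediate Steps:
$x{\left(D,X \right)} = 3 X + 3 D X^{2}$ ($x{\left(D,X \right)} = 3 \left(X D X + X\right) = 3 \left(D X X + X\right) = 3 \left(D X^{2} + X\right) = 3 \left(X + D X^{2}\right) = 3 X + 3 D X^{2}$)
$y = 1126$ ($y = 2 - 4 \left(-281\right) = 2 - -1124 = 2 + 1124 = 1126$)
$C = -1126$ ($C = \left(-1\right) 1126 = -1126$)
$\left(48403 + 22040\right) \left(C + x{\left(-13,24 \right)}\right) = \left(48403 + 22040\right) \left(-1126 + 3 \cdot 24 \left(1 - 312\right)\right) = 70443 \left(-1126 + 3 \cdot 24 \left(1 - 312\right)\right) = 70443 \left(-1126 + 3 \cdot 24 \left(-311\right)\right) = 70443 \left(-1126 - 22392\right) = 70443 \left(-23518\right) = -1656678474$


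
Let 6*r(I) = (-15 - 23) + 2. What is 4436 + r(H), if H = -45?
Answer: 4430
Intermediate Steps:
r(I) = -6 (r(I) = ((-15 - 23) + 2)/6 = (-38 + 2)/6 = (1/6)*(-36) = -6)
4436 + r(H) = 4436 - 6 = 4430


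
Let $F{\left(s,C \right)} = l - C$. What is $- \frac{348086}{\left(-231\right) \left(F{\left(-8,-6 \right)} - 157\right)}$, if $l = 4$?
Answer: $- \frac{348086}{33957} \approx -10.251$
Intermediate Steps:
$F{\left(s,C \right)} = 4 - C$
$- \frac{348086}{\left(-231\right) \left(F{\left(-8,-6 \right)} - 157\right)} = - \frac{348086}{\left(-231\right) \left(\left(4 - -6\right) - 157\right)} = - \frac{348086}{\left(-231\right) \left(\left(4 + 6\right) - 157\right)} = - \frac{348086}{\left(-231\right) \left(10 - 157\right)} = - \frac{348086}{\left(-231\right) \left(-147\right)} = - \frac{348086}{33957}$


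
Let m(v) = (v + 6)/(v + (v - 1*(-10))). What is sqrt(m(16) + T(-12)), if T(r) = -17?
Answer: I*sqrt(7266)/21 ≈ 4.0591*I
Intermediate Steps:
m(v) = (6 + v)/(10 + 2*v) (m(v) = (6 + v)/(v + (v + 10)) = (6 + v)/(v + (10 + v)) = (6 + v)/(10 + 2*v))
sqrt(m(16) + T(-12)) = sqrt((6 + 16)/(2*(5 + 16)) - 17) = sqrt((1/2)*22/21 - 17) = sqrt((1/2)*(1/21)*22 - 17) = sqrt(11/21 - 17) = sqrt(-346/21) = I*sqrt(7266)/21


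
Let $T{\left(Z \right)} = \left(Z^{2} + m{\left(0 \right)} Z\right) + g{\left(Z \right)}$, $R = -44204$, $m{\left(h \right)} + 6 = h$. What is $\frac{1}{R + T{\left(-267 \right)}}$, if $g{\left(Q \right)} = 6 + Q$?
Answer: $\frac{1}{28426} \approx 3.5179 \cdot 10^{-5}$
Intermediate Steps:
$m{\left(h \right)} = -6 + h$
$T{\left(Z \right)} = 6 + Z^{2} - 5 Z$ ($T{\left(Z \right)} = \left(Z^{2} + \left(-6 + 0\right) Z\right) + \left(6 + Z\right) = \left(Z^{2} - 6 Z\right) + \left(6 + Z\right) = 6 + Z^{2} - 5 Z$)
$\frac{1}{R + T{\left(-267 \right)}} = \frac{1}{-44204 + \left(6 + \left(-267\right)^{2} - -1335\right)} = \frac{1}{-44204 + \left(6 + 71289 + 1335\right)} = \frac{1}{-44204 + 72630} = \frac{1}{28426}$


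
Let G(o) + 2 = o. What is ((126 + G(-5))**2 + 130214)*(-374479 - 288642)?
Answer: -95738094375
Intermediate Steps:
G(o) = -2 + o
((126 + G(-5))**2 + 130214)*(-374479 - 288642) = ((126 + (-2 - 5))**2 + 130214)*(-374479 - 288642) = ((126 - 7)**2 + 130214)*(-663121) = (119**2 + 130214)*(-663121) = (14161 + 130214)*(-663121) = 144375*(-663121) = -95738094375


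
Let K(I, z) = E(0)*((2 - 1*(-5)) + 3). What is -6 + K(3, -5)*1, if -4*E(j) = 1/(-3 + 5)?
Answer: -29/4 ≈ -7.2500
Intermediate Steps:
E(j) = -1/8 (E(j) = -1/(4*(-3 + 5)) = -1/4/2 = -1/4*1/2 = -1/8)
K(I, z) = -5/4 (K(I, z) = -((2 - 1*(-5)) + 3)/8 = -((2 + 5) + 3)/8 = -(7 + 3)/8 = -1/8*10 = -5/4)
-6 + K(3, -5)*1 = -6 - 5/4*1 = -6 - 5/4 = -29/4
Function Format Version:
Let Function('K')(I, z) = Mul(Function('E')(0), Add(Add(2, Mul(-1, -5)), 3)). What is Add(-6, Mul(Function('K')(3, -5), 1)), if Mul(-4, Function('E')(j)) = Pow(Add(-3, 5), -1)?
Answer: Rational(-29, 4) ≈ -7.2500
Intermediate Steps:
Function('E')(j) = Rational(-1, 8) (Function('E')(j) = Mul(Rational(-1, 4), Pow(Add(-3, 5), -1)) = Mul(Rational(-1, 4), Pow(2, -1)) = Mul(Rational(-1, 4), Rational(1, 2)) = Rational(-1, 8))
Function('K')(I, z) = Rational(-5, 4) (Function('K')(I, z) = Mul(Rational(-1, 8), Add(Add(2, Mul(-1, -5)), 3)) = Mul(Rational(-1, 8), Add(Add(2, 5), 3)) = Mul(Rational(-1, 8), Add(7, 3)) = Mul(Rational(-1, 8), 10) = Rational(-5, 4))
Add(-6, Mul(Function('K')(3, -5), 1)) = Add(-6, Mul(Rational(-5, 4), 1)) = Add(-6, Rational(-5, 4)) = Rational(-29, 4)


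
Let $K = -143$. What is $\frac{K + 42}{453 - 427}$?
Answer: $- \frac{101}{26} \approx -3.8846$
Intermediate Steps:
$\frac{K + 42}{453 - 427} = \frac{-143 + 42}{453 - 427} = - \frac{101}{26}$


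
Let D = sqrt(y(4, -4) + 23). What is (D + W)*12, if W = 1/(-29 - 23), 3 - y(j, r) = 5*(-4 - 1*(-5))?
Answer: -3/13 + 12*sqrt(21) ≈ 54.760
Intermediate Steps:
y(j, r) = -2 (y(j, r) = 3 - 5*(-4 - 1*(-5)) = 3 - 5*(-4 + 5) = 3 - 5 = -2)
W = -1/52 (W = 1/(-52) = -1/52 ≈ -0.019231)
D = sqrt(21) (D = sqrt(-2 + 23) = sqrt(21) ≈ 4.5826)
(D + W)*12 = (sqrt(21) - 1/52)*12 = (-1/52 + sqrt(21))*12 = -3/13 + 12*sqrt(21)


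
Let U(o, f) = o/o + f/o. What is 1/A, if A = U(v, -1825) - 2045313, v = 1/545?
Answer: -1/3039937 ≈ -3.2895e-7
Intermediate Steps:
v = 1/545 ≈ 0.0018349
U(o, f) = 1 + f/o
A = -3039937 (A = (-1825 + 1/545)/(1/545) - 2045313 = 545*(-994624/545) - 2045313 = -994624 - 2045313 = -3039937)
1/A = 1/(-3039937) = -1/3039937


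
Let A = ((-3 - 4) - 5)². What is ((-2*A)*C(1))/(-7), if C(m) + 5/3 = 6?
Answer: 1248/7 ≈ 178.29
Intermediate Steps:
C(m) = 13/3 (C(m) = -5/3 + 6 = 13/3)
A = 144 (A = (-7 - 5)² = (-12)² = 144)
((-2*A)*C(1))/(-7) = (-2*144*(13/3))/(-7) = -288*13/3*(-⅐) = -1248*(-⅐) = 1248/7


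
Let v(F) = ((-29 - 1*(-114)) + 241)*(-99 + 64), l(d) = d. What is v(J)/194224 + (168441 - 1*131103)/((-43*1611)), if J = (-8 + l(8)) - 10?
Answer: -1340390107/2242413192 ≈ -0.59774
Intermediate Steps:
J = -10 (J = (-8 + 8) - 10 = 0 - 10 = -10)
v(F) = -11410 (v(F) = ((-29 + 114) + 241)*(-35) = (85 + 241)*(-35) = 326*(-35) = -11410)
v(J)/194224 + (168441 - 1*131103)/((-43*1611)) = -11410/194224 + (168441 - 1*131103)/((-43*1611)) = -11410*1/194224 + (168441 - 131103)/(-69273) = -5705/97112 + 37338*(-1/69273) = -5705/97112 - 12446/23091 = -1340390107/2242413192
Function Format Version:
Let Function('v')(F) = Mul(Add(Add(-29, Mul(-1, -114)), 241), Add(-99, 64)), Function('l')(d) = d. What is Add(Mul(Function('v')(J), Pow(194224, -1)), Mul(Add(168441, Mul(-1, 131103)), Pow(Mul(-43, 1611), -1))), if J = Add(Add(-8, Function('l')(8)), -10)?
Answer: Rational(-1340390107, 2242413192) ≈ -0.59774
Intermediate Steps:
J = -10 (J = Add(Add(-8, 8), -10) = Add(0, -10) = -10)
Function('v')(F) = -11410 (Function('v')(F) = Mul(Add(Add(-29, 114), 241), -35) = Mul(Add(85, 241), -35) = Mul(326, -35) = -11410)
Add(Mul(Function('v')(J), Pow(194224, -1)), Mul(Add(168441, Mul(-1, 131103)), Pow(Mul(-43, 1611), -1))) = Add(Mul(-11410, Pow(194224, -1)), Mul(Add(168441, Mul(-1, 131103)), Pow(Mul(-43, 1611), -1))) = Add(Mul(-11410, Rational(1, 194224)), Mul(Add(168441, -131103), Pow(-69273, -1))) = Add(Rational(-5705, 97112), Mul(37338, Rational(-1, 69273))) = Add(Rational(-5705, 97112), Rational(-12446, 23091)) = Rational(-1340390107, 2242413192)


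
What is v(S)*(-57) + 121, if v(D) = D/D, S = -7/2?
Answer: 64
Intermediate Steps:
S = -7/2 (S = -7*½ = -7/2 ≈ -3.5000)
v(D) = 1
v(S)*(-57) + 121 = 1*(-57) + 121 = -57 + 121 = 64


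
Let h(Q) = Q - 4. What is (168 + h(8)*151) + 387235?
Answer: 388007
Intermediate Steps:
h(Q) = -4 + Q
(168 + h(8)*151) + 387235 = (168 + (-4 + 8)*151) + 387235 = (168 + 4*151) + 387235 = (168 + 604) + 387235 = 772 + 387235 = 388007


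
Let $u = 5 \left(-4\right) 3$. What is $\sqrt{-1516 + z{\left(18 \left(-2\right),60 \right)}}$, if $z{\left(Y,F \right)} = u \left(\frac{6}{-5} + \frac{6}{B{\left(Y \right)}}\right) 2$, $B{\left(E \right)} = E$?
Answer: $26 i \sqrt{2} \approx 36.77 i$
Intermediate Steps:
$u = -60$ ($u = \left(-20\right) 3 = -60$)
$z{\left(Y,F \right)} = 144 - \frac{720}{Y}$ ($z{\left(Y,F \right)} = - 60 \left(\frac{6}{-5} + \frac{6}{Y}\right) 2 = - 60 \left(6 \left(- \frac{1}{5}\right) + \frac{6}{Y}\right) 2 = - 60 \left(- \frac{6}{5} + \frac{6}{Y}\right) 2 = \left(72 - \frac{360}{Y}\right) 2 = 144 - \frac{720}{Y}$)
$\sqrt{-1516 + z{\left(18 \left(-2\right),60 \right)}} = \sqrt{-1516 + \left(144 - \frac{720}{18 \left(-2\right)}\right)} = \sqrt{-1516 + \left(144 - \frac{720}{-36}\right)} = \sqrt{-1516 + \left(144 - -20\right)} = \sqrt{-1516 + \left(144 + 20\right)} = \sqrt{-1516 + 164} = \sqrt{-1352} = 26 i \sqrt{2}$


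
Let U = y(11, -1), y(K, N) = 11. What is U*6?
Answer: 66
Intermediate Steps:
U = 11
U*6 = 11*6 = 66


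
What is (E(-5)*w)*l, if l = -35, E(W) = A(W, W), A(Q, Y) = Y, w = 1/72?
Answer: 175/72 ≈ 2.4306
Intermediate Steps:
w = 1/72 ≈ 0.013889
E(W) = W
(E(-5)*w)*l = -5*1/72*(-35) = -5/72*(-35) = 175/72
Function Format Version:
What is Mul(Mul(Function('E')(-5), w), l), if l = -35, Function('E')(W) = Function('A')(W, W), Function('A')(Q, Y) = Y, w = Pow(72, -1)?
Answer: Rational(175, 72) ≈ 2.4306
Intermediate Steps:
w = Rational(1, 72) ≈ 0.013889
Function('E')(W) = W
Mul(Mul(Function('E')(-5), w), l) = Mul(Mul(-5, Rational(1, 72)), -35) = Mul(Rational(-5, 72), -35) = Rational(175, 72)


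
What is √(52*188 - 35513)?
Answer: I*√25737 ≈ 160.43*I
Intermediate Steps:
√(52*188 - 35513) = √(9776 - 35513) = √(-25737) = I*√25737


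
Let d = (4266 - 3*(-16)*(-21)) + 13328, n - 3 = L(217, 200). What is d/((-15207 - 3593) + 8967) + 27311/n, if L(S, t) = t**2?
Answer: -394940695/393349499 ≈ -1.0040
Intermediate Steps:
n = 40003 (n = 3 + 200**2 = 3 + 40000 = 40003)
d = 16586 (d = (4266 + 48*(-21)) + 13328 = (4266 - 1008) + 13328 = 3258 + 13328 = 16586)
d/((-15207 - 3593) + 8967) + 27311/n = 16586/((-15207 - 3593) + 8967) + 27311/40003 = 16586/(-18800 + 8967) + 27311*(1/40003) = 16586/(-9833) + 27311/40003 = 16586*(-1/9833) + 27311/40003 = -16586/9833 + 27311/40003 = -394940695/393349499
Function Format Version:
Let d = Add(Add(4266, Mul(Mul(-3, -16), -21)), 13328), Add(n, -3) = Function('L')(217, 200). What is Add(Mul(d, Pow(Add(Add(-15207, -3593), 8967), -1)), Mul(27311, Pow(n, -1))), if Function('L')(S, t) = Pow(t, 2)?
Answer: Rational(-394940695, 393349499) ≈ -1.0040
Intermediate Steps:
n = 40003 (n = Add(3, Pow(200, 2)) = Add(3, 40000) = 40003)
d = 16586 (d = Add(Add(4266, Mul(48, -21)), 13328) = Add(Add(4266, -1008), 13328) = Add(3258, 13328) = 16586)
Add(Mul(d, Pow(Add(Add(-15207, -3593), 8967), -1)), Mul(27311, Pow(n, -1))) = Add(Mul(16586, Pow(Add(Add(-15207, -3593), 8967), -1)), Mul(27311, Pow(40003, -1))) = Add(Mul(16586, Pow(Add(-18800, 8967), -1)), Mul(27311, Rational(1, 40003))) = Add(Mul(16586, Pow(-9833, -1)), Rational(27311, 40003)) = Add(Mul(16586, Rational(-1, 9833)), Rational(27311, 40003)) = Add(Rational(-16586, 9833), Rational(27311, 40003)) = Rational(-394940695, 393349499)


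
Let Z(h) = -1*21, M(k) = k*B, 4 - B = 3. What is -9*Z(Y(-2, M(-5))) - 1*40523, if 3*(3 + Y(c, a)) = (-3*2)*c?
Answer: -40334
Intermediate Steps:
B = 1 (B = 4 - 1*3 = 4 - 3 = 1)
M(k) = k (M(k) = k*1 = k)
Y(c, a) = -3 - 2*c (Y(c, a) = -3 + ((-3*2)*c)/3 = -3 + (-6*c)/3 = -3 - 2*c)
Z(h) = -21
-9*Z(Y(-2, M(-5))) - 1*40523 = -9*(-21) - 1*40523 = 189 - 40523 = -40334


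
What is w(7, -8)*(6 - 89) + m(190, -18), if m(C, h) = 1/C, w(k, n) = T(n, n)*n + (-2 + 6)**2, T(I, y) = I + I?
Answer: -2270879/190 ≈ -11952.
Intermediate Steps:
T(I, y) = 2*I
w(k, n) = 16 + 2*n**2 (w(k, n) = (2*n)*n + (-2 + 6)**2 = 2*n**2 + 4**2 = 2*n**2 + 16 = 16 + 2*n**2)
w(7, -8)*(6 - 89) + m(190, -18) = (16 + 2*(-8)**2)*(6 - 89) + 1/190 = (16 + 2*64)*(-83) + 1/190 = (16 + 128)*(-83) + 1/190 = 144*(-83) + 1/190 = -11952 + 1/190 = -2270879/190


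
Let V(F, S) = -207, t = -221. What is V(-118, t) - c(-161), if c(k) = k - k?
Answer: -207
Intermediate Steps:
c(k) = 0
V(-118, t) - c(-161) = -207 - 1*0 = -207 + 0 = -207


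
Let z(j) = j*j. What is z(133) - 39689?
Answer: -22000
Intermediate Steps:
z(j) = j²
z(133) - 39689 = 133² - 39689 = 17689 - 39689 = -22000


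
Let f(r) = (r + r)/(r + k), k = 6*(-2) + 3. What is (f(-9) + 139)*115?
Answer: 16100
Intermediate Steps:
k = -9 (k = -12 + 3 = -9)
f(r) = 2*r/(-9 + r) (f(r) = (r + r)/(r - 9) = (2*r)/(-9 + r) = 2*r/(-9 + r))
(f(-9) + 139)*115 = (2*(-9)/(-9 - 9) + 139)*115 = (2*(-9)/(-18) + 139)*115 = (2*(-9)*(-1/18) + 139)*115 = (1 + 139)*115 = 140*115 = 16100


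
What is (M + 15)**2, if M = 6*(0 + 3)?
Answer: 1089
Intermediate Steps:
M = 18 (M = 6*3 = 18)
(M + 15)**2 = (18 + 15)**2 = 33**2 = 1089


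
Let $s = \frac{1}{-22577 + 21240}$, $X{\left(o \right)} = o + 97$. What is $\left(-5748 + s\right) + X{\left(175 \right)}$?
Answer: $- \frac{7321413}{1337} \approx -5476.0$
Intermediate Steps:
$X{\left(o \right)} = 97 + o$
$s = - \frac{1}{1337}$ ($s = \frac{1}{-1337} = - \frac{1}{1337} \approx -0.00074794$)
$\left(-5748 + s\right) + X{\left(175 \right)} = \left(-5748 - \frac{1}{1337}\right) + \left(97 + 175\right) = - \frac{7685077}{1337} + 272 = - \frac{7321413}{1337}$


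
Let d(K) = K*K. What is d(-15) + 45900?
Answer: 46125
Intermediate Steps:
d(K) = K²
d(-15) + 45900 = (-15)² + 45900 = 225 + 45900 = 46125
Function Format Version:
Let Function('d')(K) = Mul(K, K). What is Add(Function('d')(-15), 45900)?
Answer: 46125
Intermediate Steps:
Function('d')(K) = Pow(K, 2)
Add(Function('d')(-15), 45900) = Add(Pow(-15, 2), 45900) = Add(225, 45900) = 46125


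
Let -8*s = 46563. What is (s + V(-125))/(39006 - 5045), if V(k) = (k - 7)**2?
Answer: 92829/271688 ≈ 0.34167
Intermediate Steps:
s = -46563/8 (s = -1/8*46563 = -46563/8 ≈ -5820.4)
V(k) = (-7 + k)**2
(s + V(-125))/(39006 - 5045) = (-46563/8 + (-7 - 125)**2)/(39006 - 5045) = (-46563/8 + (-132)**2)/33961 = (-46563/8 + 17424)*(1/33961) = (92829/8)*(1/33961) = 92829/271688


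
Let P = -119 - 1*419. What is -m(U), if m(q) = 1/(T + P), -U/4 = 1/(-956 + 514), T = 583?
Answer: -1/45 ≈ -0.022222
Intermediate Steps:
P = -538 (P = -119 - 419 = -538)
U = 2/221 (U = -4/(-956 + 514) = -4/(-442) = -4*(-1/442) = 2/221 ≈ 0.0090498)
m(q) = 1/45 (m(q) = 1/(583 - 538) = 1/45)
-m(U) = -1*1/45 = -1/45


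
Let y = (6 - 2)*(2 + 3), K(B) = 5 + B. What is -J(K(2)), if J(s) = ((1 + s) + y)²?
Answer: -784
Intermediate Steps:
y = 20 (y = 4*5 = 20)
J(s) = (21 + s)² (J(s) = ((1 + s) + 20)² = (21 + s)²)
-J(K(2)) = -(21 + (5 + 2))² = -(21 + 7)² = -1*28² = -1*784 = -784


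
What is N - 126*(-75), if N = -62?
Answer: 9388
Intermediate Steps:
N - 126*(-75) = -62 - 126*(-75) = -62 + 9450 = 9388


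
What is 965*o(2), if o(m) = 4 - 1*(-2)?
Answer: 5790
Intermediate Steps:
o(m) = 6 (o(m) = 4 + 2 = 6)
965*o(2) = 965*6 = 5790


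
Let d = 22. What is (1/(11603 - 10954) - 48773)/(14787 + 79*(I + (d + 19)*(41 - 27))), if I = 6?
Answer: -31653676/39333943 ≈ -0.80474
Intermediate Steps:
(1/(11603 - 10954) - 48773)/(14787 + 79*(I + (d + 19)*(41 - 27))) = (1/(11603 - 10954) - 48773)/(14787 + 79*(6 + (22 + 19)*(41 - 27))) = (1/649 - 48773)/(14787 + 79*(6 + 41*14)) = (1/649 - 48773)/(14787 + 79*(6 + 574)) = -31653676/(649*(14787 + 79*580)) = -31653676/(649*(14787 + 45820)) = -31653676/649/60607 = -31653676/649*1/60607 = -31653676/39333943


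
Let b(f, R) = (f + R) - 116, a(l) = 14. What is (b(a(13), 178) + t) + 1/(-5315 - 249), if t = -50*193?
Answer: -53269737/5564 ≈ -9574.0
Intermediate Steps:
b(f, R) = -116 + R + f (b(f, R) = (R + f) - 116 = -116 + R + f)
t = -9650
(b(a(13), 178) + t) + 1/(-5315 - 249) = ((-116 + 178 + 14) - 9650) + 1/(-5315 - 249) = (76 - 9650) + 1/(-5564) = -9574 - 1/5564 = -53269737/5564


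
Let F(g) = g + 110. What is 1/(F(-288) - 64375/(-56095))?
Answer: -11219/1984107 ≈ -0.0056544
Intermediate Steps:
F(g) = 110 + g
1/(F(-288) - 64375/(-56095)) = 1/((110 - 288) - 64375/(-56095)) = 1/(-178 - 64375*(-1/56095)) = 1/(-178 + 12875/11219) = 1/(-1984107/11219) = -11219/1984107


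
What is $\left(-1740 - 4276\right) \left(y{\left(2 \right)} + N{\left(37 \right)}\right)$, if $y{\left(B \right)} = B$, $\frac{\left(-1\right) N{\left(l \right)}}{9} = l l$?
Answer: $74111104$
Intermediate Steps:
$N{\left(l \right)} = - 9 l^{2}$ ($N{\left(l \right)} = - 9 l l = - 9 l^{2}$)
$\left(-1740 - 4276\right) \left(y{\left(2 \right)} + N{\left(37 \right)}\right) = \left(-1740 - 4276\right) \left(2 - 9 \cdot 37^{2}\right) = - 6016 \left(2 - 12321\right) = \left(-6016\right) \left(-12319\right) = 74111104$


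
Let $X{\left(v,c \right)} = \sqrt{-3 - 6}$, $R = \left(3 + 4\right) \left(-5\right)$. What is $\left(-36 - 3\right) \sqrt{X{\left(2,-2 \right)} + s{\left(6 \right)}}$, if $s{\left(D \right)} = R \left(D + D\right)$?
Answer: $- 39 \sqrt{-420 + 3 i} \approx -2.8545 - 799.27 i$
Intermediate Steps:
$R = -35$ ($R = 7 \left(-5\right) = -35$)
$X{\left(v,c \right)} = 3 i$ ($X{\left(v,c \right)} = \sqrt{-9} = 3 i$)
$s{\left(D \right)} = - 70 D$ ($s{\left(D \right)} = - 35 \left(D + D\right) = - 35 \cdot 2 D = - 70 D$)
$\left(-36 - 3\right) \sqrt{X{\left(2,-2 \right)} + s{\left(6 \right)}} = \left(-36 - 3\right) \sqrt{3 i - 420} = - 39 \sqrt{3 i - 420} = - 39 \sqrt{-420 + 3 i}$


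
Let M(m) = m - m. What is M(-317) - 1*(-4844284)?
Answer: 4844284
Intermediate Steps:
M(m) = 0
M(-317) - 1*(-4844284) = 0 - 1*(-4844284) = 0 + 4844284 = 4844284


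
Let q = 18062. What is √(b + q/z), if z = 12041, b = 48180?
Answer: √6985627595122/12041 ≈ 219.50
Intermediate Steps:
√(b + q/z) = √(48180 + 18062/12041) = √(580153442/12041) = √6985627595122/12041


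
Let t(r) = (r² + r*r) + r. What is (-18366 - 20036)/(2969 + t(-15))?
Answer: -19201/1702 ≈ -11.281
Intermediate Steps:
t(r) = r + 2*r² (t(r) = (r² + r²) + r = 2*r² + r = r + 2*r²)
(-18366 - 20036)/(2969 + t(-15)) = (-18366 - 20036)/(2969 - 15*(1 + 2*(-15))) = -38402/(2969 - 15*(1 - 30)) = -38402/(2969 - 15*(-29)) = -38402/(2969 + 435) = -38402/3404 = -38402*1/3404 = -19201/1702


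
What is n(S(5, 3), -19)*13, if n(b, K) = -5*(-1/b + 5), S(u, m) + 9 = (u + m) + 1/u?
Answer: -1625/4 ≈ -406.25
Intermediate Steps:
S(u, m) = -9 + m + u + 1/u (S(u, m) = -9 + ((u + m) + 1/u) = -9 + ((m + u) + 1/u) = -9 + (m + u + 1/u) = -9 + m + u + 1/u)
n(b, K) = -25 + 5/b (n(b, K) = -5*(5 - 1/b) = -25 + 5/b)
n(S(5, 3), -19)*13 = (-25 + 5/(-9 + 3 + 5 + 1/5))*13 = (-25 + 5/(-4/5))*13 = (-25 + 5*(-5/4))*13 = (-25 - 25/4)*13 = -125/4*13 = -1625/4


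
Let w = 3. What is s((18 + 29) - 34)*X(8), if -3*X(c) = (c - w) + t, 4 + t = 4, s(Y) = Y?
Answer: -65/3 ≈ -21.667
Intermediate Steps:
t = 0 (t = -4 + 4 = 0)
X(c) = 1 - c/3 (X(c) = -((c - 1*3) + 0)/3 = -((c - 3) + 0)/3 = -((-3 + c) + 0)/3 = -(-3 + c)/3 = 1 - c/3)
s((18 + 29) - 34)*X(8) = ((18 + 29) - 34)*(1 - 1/3*8) = (47 - 34)*(1 - 8/3) = 13*(-5/3) = -65/3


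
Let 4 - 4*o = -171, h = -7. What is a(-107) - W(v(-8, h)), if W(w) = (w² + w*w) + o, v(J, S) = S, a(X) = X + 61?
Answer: -751/4 ≈ -187.75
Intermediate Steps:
o = 175/4 (o = 1 - ¼*(-171) = 1 + 171/4 = 175/4 ≈ 43.750)
a(X) = 61 + X
W(w) = 175/4 + 2*w² (W(w) = (w² + w*w) + 175/4 = (w² + w²) + 175/4 = 2*w² + 175/4 = 175/4 + 2*w²)
a(-107) - W(v(-8, h)) = (61 - 107) - (175/4 + 2*(-7)²) = -46 - (175/4 + 2*49) = -46 - (175/4 + 98) = -46 - 1*567/4 = -46 - 567/4 = -751/4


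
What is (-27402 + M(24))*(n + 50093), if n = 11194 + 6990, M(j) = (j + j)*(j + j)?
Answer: -1713616146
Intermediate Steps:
M(j) = 4*j**2 (M(j) = (2*j)*(2*j) = 4*j**2)
n = 18184
(-27402 + M(24))*(n + 50093) = (-27402 + 4*24**2)*(18184 + 50093) = (-27402 + 4*576)*68277 = (-27402 + 2304)*68277 = -25098*68277 = -1713616146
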